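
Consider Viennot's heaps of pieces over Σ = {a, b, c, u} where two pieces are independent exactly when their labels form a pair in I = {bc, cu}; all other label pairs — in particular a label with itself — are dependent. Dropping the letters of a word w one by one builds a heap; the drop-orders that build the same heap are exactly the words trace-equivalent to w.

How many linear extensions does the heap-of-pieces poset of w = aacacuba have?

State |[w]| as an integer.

3

drop 0:a onto floor
drop 1:a onto {0:a}
drop 2:c onto {1:a}
drop 3:a onto {2:c}
drop 4:c onto {3:a}
drop 5:u onto {3:a}
drop 6:b onto {5:u}
drop 7:a onto {4:c, 6:b}
ground layer = {0:a}
drop-orders for the pieces not yet dropped (sum over which currently-grounded one goes next):
  1 to go: {7} 1
  2 to go: {4,7} 1  {6,7} 1
  3 to go: {4,6,7} 2  {5,6,7} 1
  4 to go: {4,5,6,7} 3
  5 to go: {3,4,5,6,7} 3
  6 to go: {2,3,4,5,6,7} 3
  if 0:a drops first: 3 orders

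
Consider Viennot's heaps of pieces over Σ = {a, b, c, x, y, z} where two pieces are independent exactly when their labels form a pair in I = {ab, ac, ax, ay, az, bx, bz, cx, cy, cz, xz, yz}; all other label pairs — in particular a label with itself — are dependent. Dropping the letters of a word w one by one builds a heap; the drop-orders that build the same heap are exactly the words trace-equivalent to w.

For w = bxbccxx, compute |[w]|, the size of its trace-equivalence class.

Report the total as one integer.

drop 0:b onto floor
drop 1:x onto floor
drop 2:b onto {0:b}
drop 3:c onto {2:b}
drop 4:c onto {3:c}
drop 5:x onto {1:x}
drop 6:x onto {5:x}
ground layer = {0:b, 1:x}
drop-orders for the pieces not yet dropped (sum over which currently-grounded one goes next):
  1 to go: {4} 1  {6} 1
  2 to go: {3,4} 1  {4,6} 2  {5,6} 1
  3 to go: {1,5,6} 1  {2,3,4} 1  {3,4,6} 3  {4,5,6} 3
  4 to go: {0,2,3,4} 1  {1,4,5,6} 4  {2,3,4,6} 4  {3,4,5,6} 6
  5 to go: {0,2,3,4,6} 5  {1,3,4,5,6} 10  {2,3,4,5,6} 10
  if 0:b drops first: 20 orders
  if 1:x drops first: 15 orders
heap linearizations: 35

35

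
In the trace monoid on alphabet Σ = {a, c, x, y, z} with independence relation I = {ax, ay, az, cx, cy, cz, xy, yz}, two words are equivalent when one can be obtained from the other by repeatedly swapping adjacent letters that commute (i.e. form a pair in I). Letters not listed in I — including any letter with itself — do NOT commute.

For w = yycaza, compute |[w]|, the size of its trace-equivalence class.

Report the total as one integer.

drop 0:y onto floor
drop 1:y onto {0:y}
drop 2:c onto floor
drop 3:a onto {2:c}
drop 4:z onto floor
drop 5:a onto {3:a}
ground layer = {0:y, 2:c, 4:z}
drop-orders for the pieces not yet dropped (sum over which currently-grounded one goes next):
  1 to go: {1} 1  {4} 1  {5} 1
  2 to go: {0,1} 1  {1,4} 2  {1,5} 2  {3,5} 1  {4,5} 2
  3 to go: {0,1,4} 3  {0,1,5} 3  {1,3,5} 3  {1,4,5} 6  {2,3,5} 1  {3,4,5} 3
  4 to go: {0,1,3,5} 6  {0,1,4,5} 12  {1,2,3,5} 4  {1,3,4,5} 12  {2,3,4,5} 4
  if 0:y drops first: 20 orders
  if 2:c drops first: 30 orders
  if 4:z drops first: 10 orders
heap linearizations: 60

60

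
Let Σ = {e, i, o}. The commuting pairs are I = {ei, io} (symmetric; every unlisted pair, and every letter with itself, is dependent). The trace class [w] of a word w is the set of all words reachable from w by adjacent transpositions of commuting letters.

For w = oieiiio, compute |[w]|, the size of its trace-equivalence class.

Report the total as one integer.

drop 0:o onto floor
drop 1:i onto floor
drop 2:e onto {0:o}
drop 3:i onto {1:i}
drop 4:i onto {3:i}
drop 5:i onto {4:i}
drop 6:o onto {2:e}
ground layer = {0:o, 1:i}
drop-orders for the pieces not yet dropped (sum over which currently-grounded one goes next):
  1 to go: {5} 1  {6} 1
  2 to go: {2,6} 1  {4,5} 1  {5,6} 2
  3 to go: {0,2,6} 1  {2,5,6} 3  {3,4,5} 1  {4,5,6} 3
  4 to go: {0,2,5,6} 4  {1,3,4,5} 1  {2,4,5,6} 6  {3,4,5,6} 4
  5 to go: {0,2,4,5,6} 10  {1,3,4,5,6} 5  {2,3,4,5,6} 10
  if 0:o drops first: 15 orders
  if 1:i drops first: 20 orders
heap linearizations: 35

35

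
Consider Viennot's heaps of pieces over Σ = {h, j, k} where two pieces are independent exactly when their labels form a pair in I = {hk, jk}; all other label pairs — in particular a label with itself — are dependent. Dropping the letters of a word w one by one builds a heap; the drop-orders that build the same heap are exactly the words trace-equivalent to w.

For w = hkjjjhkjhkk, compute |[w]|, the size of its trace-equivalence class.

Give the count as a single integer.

piece 0:h — minimal
piece 1:k — minimal
piece 2:j rests on {0:h}
piece 3:j rests on {2:j}
piece 4:j rests on {3:j}
piece 5:h rests on {4:j}
piece 6:k rests on {1:k}
piece 7:j rests on {5:h}
piece 8:h rests on {7:j}
piece 9:k rests on {6:k}
piece 10:k rests on {9:k}
minimal pieces: {0:h, 1:k}
ways to finish when only these pieces remain (= sum over removing one remaining piece with nothing left below it):
  1 left: {8}→1  {10}→1
  2 left: {7,8}→1  {8,10}→2  {9,10}→1
  3 left: {5,7,8}→1  {6,9,10}→1  {7,8,10}→3  {8,9,10}→3
  4 left: {1,6,9,10}→1  {4,5,7,8}→1  {5,7,8,10}→4  {6,8,9,10}→4  {7,8,9,10}→6
  5 left: {1,6,8,9,10}→5  {3,4,5,7,8}→1  {4,5,7,8,10}→5  {5,7,8,9,10}→10  {6,7,8,9,10}→10
  6 left: {1,6,7,8,9,10}→15  {2,3,4,5,7,8}→1  {3,4,5,7,8,10}→6  {4,5,7,8,9,10}→15  {5,6,7,8,9,10}→20
  7 left: {0,2,3,4,5,7,8}→1  {1,5,6,7,8,9,10}→35  {2,3,4,5,7,8,10}→7  {3,4,5,7,8,9,10}→21  {4,5,6,7,8,9,10}→35
  8 left: {0,2,3,4,5,7,8,10}→8  {1,4,5,6,7,8,9,10}→70  {2,3,4,5,7,8,9,10}→28  {3,4,5,6,7,8,9,10}→56
  9 left: {0,2,3,4,5,7,8,9,10}→36  {1,3,4,5,6,7,8,9,10}→126  {2,3,4,5,6,7,8,9,10}→84
  placing 0:h first → 210 extensions
  placing 1:k first → 120 extensions
total linear extensions = 330

330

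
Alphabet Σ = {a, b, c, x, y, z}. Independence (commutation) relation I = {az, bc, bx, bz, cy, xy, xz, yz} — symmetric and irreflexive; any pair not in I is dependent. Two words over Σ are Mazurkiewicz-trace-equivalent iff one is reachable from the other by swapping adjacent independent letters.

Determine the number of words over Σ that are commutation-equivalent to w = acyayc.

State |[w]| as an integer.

0(a) covers ∅
1(c) covers 0:a
2(y) covers 0:a
3(a) covers 1:c, 2:y
4(y) covers 3:a
5(c) covers 3:a
floor of heap: 0:a
completions by unplaced set U, small U first (add the entries for U minus each lowest piece of U):
  |U|=1: {4}:1  {5}:1
  |U|=2: {4,5}:2
  |U|=3: {3,4,5}:2
  |U|=4: {1,3,4,5}:2  {2,3,4,5}:2
  start at 0(a): 4

4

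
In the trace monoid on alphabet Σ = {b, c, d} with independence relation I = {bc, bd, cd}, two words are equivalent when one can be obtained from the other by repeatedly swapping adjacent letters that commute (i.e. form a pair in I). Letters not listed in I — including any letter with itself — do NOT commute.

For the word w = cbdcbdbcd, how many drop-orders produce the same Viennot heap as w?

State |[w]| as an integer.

#0=c has no predecessor
#1=b has no predecessor
#2=d has no predecessor
#3=c depends on [0:c]
#4=b depends on [1:b]
#5=d depends on [2:d]
#6=b depends on [4:b]
#7=c depends on [3:c]
#8=d depends on [5:d]
sources: [0:c, 1:b, 2:d]
N(rest) = Σ N(rest − s) over sources s of rest; N(one piece) = 1:
  size 1 → [6]=1  [7]=1  [8]=1
  size 2 → [3,7]=1  [4,6]=1  [5,8]=1  [6,7]=2  [6,8]=2  [7,8]=2
  size 3 → [0,3,7]=1  [1,4,6]=1  [2,5,8]=1  [3,6,7]=3  [3,7,8]=3  [4,6,7]=3  [4,6,8]=3  [5,6,8]=3  [5,7,8]=3  [6,7,8]=6
  size 4 → [0,3,6,7]=4  [0,3,7,8]=4  [1,4,6,7]=4  [1,4,6,8]=4  [2,5,6,8]=4  [2,5,7,8]=4  [3,4,6,7]=6  [3,5,7,8]=6  [3,6,7,8]=12  [4,5,6,8]=6  [4,6,7,8]=12  [5,6,7,8]=12
  size 5 → [0,3,4,6,7]=10  [0,3,5,7,8]=10  [0,3,6,7,8]=20  [1,3,4,6,7]=10  [1,4,5,6,8]=10  [1,4,6,7,8]=20  [2,3,5,7,8]=10  [2,4,5,6,8]=10  [2,5,6,7,8]=20  [3,4,6,7,8]=30  [3,5,6,7,8]=30  [4,5,6,7,8]=30
  size 6 → [0,1,3,4,6,7]=20  [0,2,3,5,7,8]=20  [0,3,4,6,7,8]=60  [0,3,5,6,7,8]=60  [1,2,4,5,6,8]=20  [1,3,4,6,7,8]=60  [1,4,5,6,7,8]=60  [2,3,5,6,7,8]=60  [2,4,5,6,7,8]=60  [3,4,5,6,7,8]=90
  size 7 → [0,1,3,4,6,7,8]=140  [0,2,3,5,6,7,8]=140  [0,3,4,5,6,7,8]=210  [1,2,4,5,6,7,8]=140  [1,3,4,5,6,7,8]=210  [2,3,4,5,6,7,8]=210
  first=0(c) contributes 560
  first=1(b) contributes 560
  first=2(d) contributes 560
|[w]| = 1680

1680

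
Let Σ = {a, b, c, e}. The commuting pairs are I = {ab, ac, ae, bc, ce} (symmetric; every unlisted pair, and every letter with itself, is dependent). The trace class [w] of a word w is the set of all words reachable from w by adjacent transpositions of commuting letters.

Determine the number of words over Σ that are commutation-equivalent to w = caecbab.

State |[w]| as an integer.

piece 0:c — minimal
piece 1:a — minimal
piece 2:e — minimal
piece 3:c rests on {0:c}
piece 4:b rests on {2:e}
piece 5:a rests on {1:a}
piece 6:b rests on {4:b}
minimal pieces: {0:c, 1:a, 2:e}
ways to finish when only these pieces remain (= sum over removing one remaining piece with nothing left below it):
  1 left: {3}→1  {5}→1  {6}→1
  2 left: {0,3}→1  {1,5}→1  {3,5}→2  {3,6}→2  {4,6}→1  {5,6}→2
  3 left: {0,3,5}→3  {0,3,6}→3  {1,3,5}→3  {1,5,6}→3  {2,4,6}→1  {3,4,6}→3  {3,5,6}→6  {4,5,6}→3
  4 left: {0,1,3,5}→6  {0,3,4,6}→6  {0,3,5,6}→12  {1,3,5,6}→12  {1,4,5,6}→6  {2,3,4,6}→4  {2,4,5,6}→4  {3,4,5,6}→12
  5 left: {0,1,3,5,6}→30  {0,2,3,4,6}→10  {0,3,4,5,6}→30  {1,2,4,5,6}→10  {1,3,4,5,6}→30  {2,3,4,5,6}→20
  placing 0:c first → 60 extensions
  placing 1:a first → 60 extensions
  placing 2:e first → 90 extensions
total linear extensions = 210

210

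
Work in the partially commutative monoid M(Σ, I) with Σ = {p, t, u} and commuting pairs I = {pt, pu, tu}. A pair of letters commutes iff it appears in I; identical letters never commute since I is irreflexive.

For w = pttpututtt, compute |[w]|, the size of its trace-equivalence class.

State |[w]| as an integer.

piece 0:p — minimal
piece 1:t — minimal
piece 2:t rests on {1:t}
piece 3:p rests on {0:p}
piece 4:u — minimal
piece 5:t rests on {2:t}
piece 6:u rests on {4:u}
piece 7:t rests on {5:t}
piece 8:t rests on {7:t}
piece 9:t rests on {8:t}
minimal pieces: {0:p, 1:t, 4:u}
ways to finish when only these pieces remain (= sum over removing one remaining piece with nothing left below it):
  1 left: {3}→1  {6}→1  {9}→1
  2 left: {0,3}→1  {3,6}→2  {3,9}→2  {4,6}→1  {6,9}→2  {8,9}→1
  3 left: {0,3,6}→3  {0,3,9}→3  {3,4,6}→3  {3,6,9}→6  {3,8,9}→3  {4,6,9}→3  {6,8,9}→3  {7,8,9}→1
  4 left: {0,3,4,6}→6  {0,3,6,9}→12  {0,3,8,9}→6  {3,4,6,9}→12  {3,6,8,9}→12  {3,7,8,9}→4  {4,6,8,9}→6  {5,7,8,9}→1  {6,7,8,9}→4
  5 left: {0,3,4,6,9}→30  {0,3,6,8,9}→30  {0,3,7,8,9}→10  {2,5,7,8,9}→1  {3,4,6,8,9}→30  {3,5,7,8,9}→5  {3,6,7,8,9}→20  {4,6,7,8,9}→10  {5,6,7,8,9}→5
  6 left: {0,3,4,6,8,9}→90  {0,3,5,7,8,9}→15  {0,3,6,7,8,9}→60  {1,2,5,7,8,9}→1  {2,3,5,7,8,9}→6  {2,5,6,7,8,9}→6  {3,4,6,7,8,9}→60  {3,5,6,7,8,9}→30  {4,5,6,7,8,9}→15
  7 left: {0,2,3,5,7,8,9}→21  {0,3,4,6,7,8,9}→210  {0,3,5,6,7,8,9}→105  {1,2,3,5,7,8,9}→7  {1,2,5,6,7,8,9}→7  {2,3,5,6,7,8,9}→42  {2,4,5,6,7,8,9}→21  {3,4,5,6,7,8,9}→105
  8 left: {0,1,2,3,5,7,8,9}→28  {0,2,3,5,6,7,8,9}→168  {0,3,4,5,6,7,8,9}→420  {1,2,3,5,6,7,8,9}→56  {1,2,4,5,6,7,8,9}→28  {2,3,4,5,6,7,8,9}→168
  placing 0:p first → 252 extensions
  placing 1:t first → 756 extensions
  placing 4:u first → 252 extensions
total linear extensions = 1260

1260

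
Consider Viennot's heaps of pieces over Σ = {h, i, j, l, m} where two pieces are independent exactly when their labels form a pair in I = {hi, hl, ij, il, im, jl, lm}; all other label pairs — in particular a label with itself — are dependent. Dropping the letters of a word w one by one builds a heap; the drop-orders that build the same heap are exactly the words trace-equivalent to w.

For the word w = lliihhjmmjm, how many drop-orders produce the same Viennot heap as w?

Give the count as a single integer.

piece 0:l — minimal
piece 1:l rests on {0:l}
piece 2:i — minimal
piece 3:i rests on {2:i}
piece 4:h — minimal
piece 5:h rests on {4:h}
piece 6:j rests on {5:h}
piece 7:m rests on {6:j}
piece 8:m rests on {7:m}
piece 9:j rests on {8:m}
piece 10:m rests on {9:j}
minimal pieces: {0:l, 2:i, 4:h}
ways to finish when only these pieces remain (= sum over removing one remaining piece with nothing left below it):
  1 left: {1}→1  {3}→1  {10}→1
  2 left: {0,1}→1  {1,3}→2  {1,10}→2  {2,3}→1  {3,10}→2  {9,10}→1
  3 left: {0,1,3}→3  {0,1,10}→3  {1,2,3}→3  {1,3,10}→6  {1,9,10}→3  {2,3,10}→3  {3,9,10}→3  {8,9,10}→1
  4 left: {0,1,2,3}→6  {0,1,3,10}→12  {0,1,9,10}→6  {1,2,3,10}→12  {1,3,9,10}→12  {1,8,9,10}→4  {2,3,9,10}→6  {3,8,9,10}→4  {7,8,9,10}→1
  5 left: {0,1,2,3,10}→30  {0,1,3,9,10}→30  {0,1,8,9,10}→10  {1,2,3,9,10}→30  {1,3,8,9,10}→20  {1,7,8,9,10}→5  {2,3,8,9,10}→10  {3,7,8,9,10}→5  {6,7,8,9,10}→1
  6 left: {0,1,2,3,9,10}→90  {0,1,3,8,9,10}→60  {0,1,7,8,9,10}→15  {1,2,3,8,9,10}→60  {1,3,7,8,9,10}→30  {1,6,7,8,9,10}→6  {2,3,7,8,9,10}→15  {3,6,7,8,9,10}→6  {5,6,7,8,9,10}→1
  7 left: {0,1,2,3,8,9,10}→210  {0,1,3,7,8,9,10}→105  {0,1,6,7,8,9,10}→21  {1,2,3,7,8,9,10}→105  {1,3,6,7,8,9,10}→42  {1,5,6,7,8,9,10}→7  {2,3,6,7,8,9,10}→21  {3,5,6,7,8,9,10}→7  {4,5,6,7,8,9,10}→1
  8 left: {0,1,2,3,7,8,9,10}→420  {0,1,3,6,7,8,9,10}→168  {0,1,5,6,7,8,9,10}→28  {1,2,3,6,7,8,9,10}→168  {1,3,5,6,7,8,9,10}→56  {1,4,5,6,7,8,9,10}→8  {2,3,5,6,7,8,9,10}→28  {3,4,5,6,7,8,9,10}→8
  9 left: {0,1,2,3,6,7,8,9,10}→756  {0,1,3,5,6,7,8,9,10}→252  {0,1,4,5,6,7,8,9,10}→36  {1,2,3,5,6,7,8,9,10}→252  {1,3,4,5,6,7,8,9,10}→72  {2,3,4,5,6,7,8,9,10}→36
  placing 0:l first → 360 extensions
  placing 2:i first → 360 extensions
  placing 4:h first → 1260 extensions
total linear extensions = 1980

1980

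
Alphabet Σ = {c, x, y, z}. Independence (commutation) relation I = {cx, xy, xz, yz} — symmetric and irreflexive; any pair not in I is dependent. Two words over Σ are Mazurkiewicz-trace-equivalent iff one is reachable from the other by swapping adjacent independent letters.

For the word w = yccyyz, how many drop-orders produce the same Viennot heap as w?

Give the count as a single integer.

3

piece 0:y — minimal
piece 1:c rests on {0:y}
piece 2:c rests on {1:c}
piece 3:y rests on {2:c}
piece 4:y rests on {3:y}
piece 5:z rests on {2:c}
minimal pieces: {0:y}
ways to finish when only these pieces remain (= sum over removing one remaining piece with nothing left below it):
  1 left: {4}→1  {5}→1
  2 left: {3,4}→1  {4,5}→2
  3 left: {3,4,5}→3
  4 left: {2,3,4,5}→3
  placing 0:y first → 3 extensions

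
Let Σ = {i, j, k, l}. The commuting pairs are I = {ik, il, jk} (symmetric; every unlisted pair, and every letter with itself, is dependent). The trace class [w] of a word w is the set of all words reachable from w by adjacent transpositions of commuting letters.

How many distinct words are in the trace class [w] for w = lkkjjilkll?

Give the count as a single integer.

piece 0:l — minimal
piece 1:k rests on {0:l}
piece 2:k rests on {1:k}
piece 3:j rests on {0:l}
piece 4:j rests on {3:j}
piece 5:i rests on {4:j}
piece 6:l rests on {2:k, 4:j}
piece 7:k rests on {6:l}
piece 8:l rests on {7:k}
piece 9:l rests on {8:l}
minimal pieces: {0:l}
ways to finish when only these pieces remain (= sum over removing one remaining piece with nothing left below it):
  1 left: {5}→1  {9}→1
  2 left: {5,9}→2  {8,9}→1
  3 left: {5,8,9}→3  {7,8,9}→1
  4 left: {5,7,8,9}→4  {6,7,8,9}→1
  5 left: {2,6,7,8,9}→1  {5,6,7,8,9}→5
  6 left: {1,2,6,7,8,9}→1  {2,5,6,7,8,9}→6  {4,5,6,7,8,9}→5
  7 left: {1,2,5,6,7,8,9}→7  {2,4,5,6,7,8,9}→11  {3,4,5,6,7,8,9}→5
  8 left: {1,2,4,5,6,7,8,9}→18  {2,3,4,5,6,7,8,9}→16
  placing 0:l first → 34 extensions

34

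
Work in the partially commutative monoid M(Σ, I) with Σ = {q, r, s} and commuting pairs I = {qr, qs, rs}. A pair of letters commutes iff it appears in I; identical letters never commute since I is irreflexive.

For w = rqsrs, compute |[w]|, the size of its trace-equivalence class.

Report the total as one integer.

30

0(r) covers ∅
1(q) covers ∅
2(s) covers ∅
3(r) covers 0:r
4(s) covers 2:s
floor of heap: 0:r, 1:q, 2:s
completions by unplaced set U, small U first (add the entries for U minus each lowest piece of U):
  |U|=1: {1}:1  {3}:1  {4}:1
  |U|=2: {0,3}:1  {1,3}:2  {1,4}:2  {2,4}:1  {3,4}:2
  |U|=3: {0,1,3}:3  {0,3,4}:3  {1,2,4}:3  {1,3,4}:6  {2,3,4}:3
  start at 0(r): 12
  start at 1(q): 6
  start at 2(s): 12
sum over floor = 30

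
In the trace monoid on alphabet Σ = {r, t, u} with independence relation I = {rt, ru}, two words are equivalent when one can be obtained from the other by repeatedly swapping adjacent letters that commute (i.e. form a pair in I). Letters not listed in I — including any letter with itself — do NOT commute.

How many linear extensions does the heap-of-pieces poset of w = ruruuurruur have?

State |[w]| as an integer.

462

0(r) covers ∅
1(u) covers ∅
2(r) covers 0:r
3(u) covers 1:u
4(u) covers 3:u
5(u) covers 4:u
6(r) covers 2:r
7(r) covers 6:r
8(u) covers 5:u
9(u) covers 8:u
10(r) covers 7:r
floor of heap: 0:r, 1:u
completions by unplaced set U, small U first (add the entries for U minus each lowest piece of U):
  |U|=1: {9}:1  {10}:1
  |U|=2: {7,10}:1  {8,9}:1  {9,10}:2
  |U|=3: {5,8,9}:1  {6,7,10}:1  {7,9,10}:3  {8,9,10}:3
  |U|=4: {2,6,7,10}:1  {4,5,8,9}:1  {5,8,9,10}:4  {6,7,9,10}:4  {7,8,9,10}:6
  |U|=5: {0,2,6,7,10}:1  {2,6,7,9,10}:5  {3,4,5,8,9}:1  {4,5,8,9,10}:5  {5,7,8,9,10}:10  {6,7,8,9,10}:10
  |U|=6: {0,2,6,7,9,10}:6  {1,3,4,5,8,9}:1  {2,6,7,8,9,10}:15  {3,4,5,8,9,10}:6  {4,5,7,8,9,10}:15  {5,6,7,8,9,10}:20
  |U|=7: {0,2,6,7,8,9,10}:21  {1,3,4,5,8,9,10}:7  {2,5,6,7,8,9,10}:35  {3,4,5,7,8,9,10}:21  {4,5,6,7,8,9,10}:35
  |U|=8: {0,2,5,6,7,8,9,10}:56  {1,3,4,5,7,8,9,10}:28  {2,4,5,6,7,8,9,10}:70  {3,4,5,6,7,8,9,10}:56
  |U|=9: {0,2,4,5,6,7,8,9,10}:126  {1,3,4,5,6,7,8,9,10}:84  {2,3,4,5,6,7,8,9,10}:126
  start at 0(r): 210
  start at 1(u): 252
sum over floor = 462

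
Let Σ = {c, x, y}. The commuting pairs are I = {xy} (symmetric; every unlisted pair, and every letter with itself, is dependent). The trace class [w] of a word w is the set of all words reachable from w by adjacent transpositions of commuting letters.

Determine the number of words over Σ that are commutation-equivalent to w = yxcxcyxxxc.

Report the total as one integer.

8

0(y) covers ∅
1(x) covers ∅
2(c) covers 0:y, 1:x
3(x) covers 2:c
4(c) covers 3:x
5(y) covers 4:c
6(x) covers 4:c
7(x) covers 6:x
8(x) covers 7:x
9(c) covers 5:y, 8:x
floor of heap: 0:y, 1:x
completions by unplaced set U, small U first (add the entries for U minus each lowest piece of U):
  |U|=1: {9}:1
  |U|=2: {5,9}:1  {8,9}:1
  |U|=3: {5,8,9}:2  {7,8,9}:1
  |U|=4: {5,7,8,9}:3  {6,7,8,9}:1
  |U|=5: {5,6,7,8,9}:4
  |U|=6: {4,5,6,7,8,9}:4
  |U|=7: {3,4,5,6,7,8,9}:4
  |U|=8: {2,3,4,5,6,7,8,9}:4
  start at 0(y): 4
  start at 1(x): 4
sum over floor = 8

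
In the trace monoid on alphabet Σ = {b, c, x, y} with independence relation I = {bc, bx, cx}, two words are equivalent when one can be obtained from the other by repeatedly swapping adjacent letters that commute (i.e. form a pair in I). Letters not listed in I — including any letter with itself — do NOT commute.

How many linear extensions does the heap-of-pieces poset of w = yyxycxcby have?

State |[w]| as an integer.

piece 0:y — minimal
piece 1:y rests on {0:y}
piece 2:x rests on {1:y}
piece 3:y rests on {2:x}
piece 4:c rests on {3:y}
piece 5:x rests on {3:y}
piece 6:c rests on {4:c}
piece 7:b rests on {3:y}
piece 8:y rests on {5:x, 6:c, 7:b}
minimal pieces: {0:y}
ways to finish when only these pieces remain (= sum over removing one remaining piece with nothing left below it):
  1 left: {8}→1
  2 left: {5,8}→1  {6,8}→1  {7,8}→1
  3 left: {4,6,8}→1  {5,6,8}→2  {5,7,8}→2  {6,7,8}→2
  4 left: {4,5,6,8}→3  {4,6,7,8}→3  {5,6,7,8}→6
  5 left: {4,5,6,7,8}→12
  6 left: {3,4,5,6,7,8}→12
  7 left: {2,3,4,5,6,7,8}→12
  placing 0:y first → 12 extensions

12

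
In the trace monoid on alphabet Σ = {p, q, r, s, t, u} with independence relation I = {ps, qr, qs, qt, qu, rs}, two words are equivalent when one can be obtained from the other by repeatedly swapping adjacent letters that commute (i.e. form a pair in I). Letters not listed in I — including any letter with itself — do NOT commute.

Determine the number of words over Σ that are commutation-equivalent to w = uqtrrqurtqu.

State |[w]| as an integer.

165

#0=u has no predecessor
#1=q has no predecessor
#2=t depends on [0:u]
#3=r depends on [2:t]
#4=r depends on [3:r]
#5=q depends on [1:q]
#6=u depends on [4:r]
#7=r depends on [6:u]
#8=t depends on [7:r]
#9=q depends on [5:q]
#10=u depends on [8:t]
sources: [0:u, 1:q]
N(rest) = Σ N(rest − s) over sources s of rest; N(one piece) = 1:
  size 1 → [9]=1  [10]=1
  size 2 → [5,9]=1  [8,10]=1  [9,10]=2
  size 3 → [1,5,9]=1  [5,9,10]=3  [7,8,10]=1  [8,9,10]=3
  size 4 → [1,5,9,10]=4  [5,8,9,10]=6  [6,7,8,10]=1  [7,8,9,10]=4
  size 5 → [1,5,8,9,10]=10  [4,6,7,8,10]=1  [5,7,8,9,10]=10  [6,7,8,9,10]=5
  size 6 → [1,5,7,8,9,10]=20  [3,4,6,7,8,10]=1  [4,6,7,8,9,10]=6  [5,6,7,8,9,10]=15
  size 7 → [1,5,6,7,8,9,10]=35  [2,3,4,6,7,8,10]=1  [3,4,6,7,8,9,10]=7  [4,5,6,7,8,9,10]=21
  size 8 → [0,2,3,4,6,7,8,10]=1  [1,4,5,6,7,8,9,10]=56  [2,3,4,6,7,8,9,10]=8  [3,4,5,6,7,8,9,10]=28
  size 9 → [0,2,3,4,6,7,8,9,10]=9  [1,3,4,5,6,7,8,9,10]=84  [2,3,4,5,6,7,8,9,10]=36
  first=0(u) contributes 120
  first=1(q) contributes 45
|[w]| = 165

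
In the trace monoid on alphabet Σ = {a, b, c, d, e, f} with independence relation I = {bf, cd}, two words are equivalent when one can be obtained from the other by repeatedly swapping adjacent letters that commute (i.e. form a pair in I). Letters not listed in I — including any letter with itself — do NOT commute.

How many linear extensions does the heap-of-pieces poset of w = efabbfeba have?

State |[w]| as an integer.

drop 0:e onto floor
drop 1:f onto {0:e}
drop 2:a onto {1:f}
drop 3:b onto {2:a}
drop 4:b onto {3:b}
drop 5:f onto {2:a}
drop 6:e onto {4:b, 5:f}
drop 7:b onto {6:e}
drop 8:a onto {7:b}
ground layer = {0:e}
drop-orders for the pieces not yet dropped (sum over which currently-grounded one goes next):
  1 to go: {8} 1
  2 to go: {7,8} 1
  3 to go: {6,7,8} 1
  4 to go: {4,6,7,8} 1  {5,6,7,8} 1
  5 to go: {3,4,6,7,8} 1  {4,5,6,7,8} 2
  6 to go: {3,4,5,6,7,8} 3
  7 to go: {2,3,4,5,6,7,8} 3
  if 0:e drops first: 3 orders

3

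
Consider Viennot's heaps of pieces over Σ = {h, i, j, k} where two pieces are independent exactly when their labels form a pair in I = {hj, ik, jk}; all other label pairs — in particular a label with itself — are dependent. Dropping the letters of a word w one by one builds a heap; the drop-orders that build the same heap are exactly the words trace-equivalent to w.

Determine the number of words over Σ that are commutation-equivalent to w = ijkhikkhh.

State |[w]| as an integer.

21

0(i) covers ∅
1(j) covers 0:i
2(k) covers ∅
3(h) covers 0:i, 2:k
4(i) covers 1:j, 3:h
5(k) covers 3:h
6(k) covers 5:k
7(h) covers 4:i, 6:k
8(h) covers 7:h
floor of heap: 0:i, 2:k
completions by unplaced set U, small U first (add the entries for U minus each lowest piece of U):
  |U|=1: {8}:1
  |U|=2: {7,8}:1
  |U|=3: {4,7,8}:1  {6,7,8}:1
  |U|=4: {1,4,7,8}:1  {4,6,7,8}:2  {5,6,7,8}:1
  |U|=5: {1,4,6,7,8}:3  {4,5,6,7,8}:3
  |U|=6: {1,4,5,6,7,8}:6  {3,4,5,6,7,8}:3
  |U|=7: {1,3,4,5,6,7,8}:9  {2,3,4,5,6,7,8}:3
  start at 0(i): 12
  start at 2(k): 9
sum over floor = 21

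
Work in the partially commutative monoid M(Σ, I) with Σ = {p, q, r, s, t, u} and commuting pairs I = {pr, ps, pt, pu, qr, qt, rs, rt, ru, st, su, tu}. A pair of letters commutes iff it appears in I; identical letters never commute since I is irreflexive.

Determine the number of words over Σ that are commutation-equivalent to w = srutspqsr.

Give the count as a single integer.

3024

piece 0:s — minimal
piece 1:r — minimal
piece 2:u — minimal
piece 3:t — minimal
piece 4:s rests on {0:s}
piece 5:p — minimal
piece 6:q rests on {2:u, 4:s, 5:p}
piece 7:s rests on {6:q}
piece 8:r rests on {1:r}
minimal pieces: {0:s, 1:r, 2:u, 3:t, 5:p}
ways to finish when only these pieces remain (= sum over removing one remaining piece with nothing left below it):
  1 left: {3}→1  {7}→1  {8}→1
  2 left: {1,8}→1  {3,7}→2  {3,8}→2  {6,7}→1  {7,8}→2
  3 left: {1,3,8}→3  {1,7,8}→3  {2,6,7}→1  {3,6,7}→3  {3,7,8}→6  {4,6,7}→1  {5,6,7}→1  {6,7,8}→3
  4 left: {0,4,6,7}→1  {1,3,7,8}→12  {1,6,7,8}→6  {2,3,6,7}→4  {2,4,6,7}→2  {2,5,6,7}→2  {2,6,7,8}→4  {3,4,6,7}→4  {3,5,6,7}→4  {3,6,7,8}→12  {4,5,6,7}→2  {4,6,7,8}→4  {5,6,7,8}→4
  5 left: {0,2,4,6,7}→3  {0,3,4,6,7}→5  {0,4,5,6,7}→3  {0,4,6,7,8}→5  {1,2,6,7,8}→10  {1,3,6,7,8}→30  {1,4,6,7,8}→10  {1,5,6,7,8}→10  {2,3,4,6,7}→10  {2,3,5,6,7}→10  {2,3,6,7,8}→20  {2,4,5,6,7}→6  {2,4,6,7,8}→10  {2,5,6,7,8}→10  {3,4,5,6,7}→10  {3,4,6,7,8}→20  {3,5,6,7,8}→20  {4,5,6,7,8}→10
  6 left: {0,1,4,6,7,8}→15  {0,2,3,4,6,7}→18  {0,2,4,5,6,7}→12  {0,2,4,6,7,8}→18  {0,3,4,5,6,7}→18  {0,3,4,6,7,8}→30  {0,4,5,6,7,8}→18  {1,2,3,6,7,8}→60  {1,2,4,6,7,8}→30  {1,2,5,6,7,8}→30  {1,3,4,6,7,8}→60  {1,3,5,6,7,8}→60  {1,4,5,6,7,8}→30  {2,3,4,5,6,7}→36  {2,3,4,6,7,8}→60  {2,3,5,6,7,8}→60  {2,4,5,6,7,8}→36  {3,4,5,6,7,8}→60
  7 left: {0,1,2,4,6,7,8}→63  {0,1,3,4,6,7,8}→105  {0,1,4,5,6,7,8}→63  {0,2,3,4,5,6,7}→84  {0,2,3,4,6,7,8}→126  {0,2,4,5,6,7,8}→84  {0,3,4,5,6,7,8}→126  {1,2,3,4,6,7,8}→210  {1,2,3,5,6,7,8}→210  {1,2,4,5,6,7,8}→126  {1,3,4,5,6,7,8}→210  {2,3,4,5,6,7,8}→252
  placing 0:s first → 1008 extensions
  placing 1:r first → 672 extensions
  placing 2:u first → 504 extensions
  placing 3:t first → 336 extensions
  placing 5:p first → 504 extensions
total linear extensions = 3024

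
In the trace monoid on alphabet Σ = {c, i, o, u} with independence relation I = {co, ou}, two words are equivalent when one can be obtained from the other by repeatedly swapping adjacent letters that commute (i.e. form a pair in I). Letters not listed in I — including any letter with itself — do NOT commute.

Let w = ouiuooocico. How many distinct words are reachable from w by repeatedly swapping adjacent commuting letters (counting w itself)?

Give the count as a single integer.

40

#0=o has no predecessor
#1=u has no predecessor
#2=i depends on [0:o, 1:u]
#3=u depends on [2:i]
#4=o depends on [2:i]
#5=o depends on [4:o]
#6=o depends on [5:o]
#7=c depends on [3:u]
#8=i depends on [6:o, 7:c]
#9=c depends on [8:i]
#10=o depends on [8:i]
sources: [0:o, 1:u]
N(rest) = Σ N(rest − s) over sources s of rest; N(one piece) = 1:
  size 1 → [9]=1  [10]=1
  size 2 → [9,10]=2
  size 3 → [8,9,10]=2
  size 4 → [6,8,9,10]=2  [7,8,9,10]=2
  size 5 → [3,7,8,9,10]=2  [5,6,8,9,10]=2  [6,7,8,9,10]=4
  size 6 → [3,6,7,8,9,10]=6  [4,5,6,8,9,10]=2  [5,6,7,8,9,10]=6
  size 7 → [3,5,6,7,8,9,10]=12  [4,5,6,7,8,9,10]=8
  size 8 → [3,4,5,6,7,8,9,10]=20
  size 9 → [2,3,4,5,6,7,8,9,10]=20
  first=0(o) contributes 20
  first=1(u) contributes 20
|[w]| = 40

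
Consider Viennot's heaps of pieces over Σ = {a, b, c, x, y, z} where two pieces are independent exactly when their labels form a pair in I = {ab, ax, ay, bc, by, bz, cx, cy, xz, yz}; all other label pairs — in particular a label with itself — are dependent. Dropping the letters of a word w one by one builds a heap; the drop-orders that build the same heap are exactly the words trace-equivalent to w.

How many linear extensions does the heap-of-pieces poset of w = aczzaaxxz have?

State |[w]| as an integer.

36

piece 0:a — minimal
piece 1:c rests on {0:a}
piece 2:z rests on {1:c}
piece 3:z rests on {2:z}
piece 4:a rests on {3:z}
piece 5:a rests on {4:a}
piece 6:x — minimal
piece 7:x rests on {6:x}
piece 8:z rests on {5:a}
minimal pieces: {0:a, 6:x}
ways to finish when only these pieces remain (= sum over removing one remaining piece with nothing left below it):
  1 left: {7}→1  {8}→1
  2 left: {5,8}→1  {6,7}→1  {7,8}→2
  3 left: {4,5,8}→1  {5,7,8}→3  {6,7,8}→3
  4 left: {3,4,5,8}→1  {4,5,7,8}→4  {5,6,7,8}→6
  5 left: {2,3,4,5,8}→1  {3,4,5,7,8}→5  {4,5,6,7,8}→10
  6 left: {1,2,3,4,5,8}→1  {2,3,4,5,7,8}→6  {3,4,5,6,7,8}→15
  7 left: {0,1,2,3,4,5,8}→1  {1,2,3,4,5,7,8}→7  {2,3,4,5,6,7,8}→21
  placing 0:a first → 28 extensions
  placing 6:x first → 8 extensions
total linear extensions = 36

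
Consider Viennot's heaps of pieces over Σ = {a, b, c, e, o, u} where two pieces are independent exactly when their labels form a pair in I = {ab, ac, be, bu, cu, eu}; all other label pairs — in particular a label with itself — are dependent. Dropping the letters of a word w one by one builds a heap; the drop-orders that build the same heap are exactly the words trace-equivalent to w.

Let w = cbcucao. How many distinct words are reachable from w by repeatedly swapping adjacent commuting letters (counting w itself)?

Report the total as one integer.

15

0(c) covers ∅
1(b) covers 0:c
2(c) covers 1:b
3(u) covers ∅
4(c) covers 2:c
5(a) covers 3:u
6(o) covers 4:c, 5:a
floor of heap: 0:c, 3:u
completions by unplaced set U, small U first (add the entries for U minus each lowest piece of U):
  |U|=1: {6}:1
  |U|=2: {4,6}:1  {5,6}:1
  |U|=3: {2,4,6}:1  {3,5,6}:1  {4,5,6}:2
  |U|=4: {1,2,4,6}:1  {2,4,5,6}:3  {3,4,5,6}:3
  |U|=5: {0,1,2,4,6}:1  {1,2,4,5,6}:4  {2,3,4,5,6}:6
  start at 0(c): 10
  start at 3(u): 5
sum over floor = 15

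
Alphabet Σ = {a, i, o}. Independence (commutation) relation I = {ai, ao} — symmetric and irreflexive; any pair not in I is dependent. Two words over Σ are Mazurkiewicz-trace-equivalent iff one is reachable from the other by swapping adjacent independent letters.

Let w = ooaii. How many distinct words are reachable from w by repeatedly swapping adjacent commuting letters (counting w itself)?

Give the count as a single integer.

drop 0:o onto floor
drop 1:o onto {0:o}
drop 2:a onto floor
drop 3:i onto {1:o}
drop 4:i onto {3:i}
ground layer = {0:o, 2:a}
drop-orders for the pieces not yet dropped (sum over which currently-grounded one goes next):
  1 to go: {2} 1  {4} 1
  2 to go: {2,4} 2  {3,4} 1
  3 to go: {1,3,4} 1  {2,3,4} 3
  if 0:o drops first: 4 orders
  if 2:a drops first: 1 orders
heap linearizations: 5

5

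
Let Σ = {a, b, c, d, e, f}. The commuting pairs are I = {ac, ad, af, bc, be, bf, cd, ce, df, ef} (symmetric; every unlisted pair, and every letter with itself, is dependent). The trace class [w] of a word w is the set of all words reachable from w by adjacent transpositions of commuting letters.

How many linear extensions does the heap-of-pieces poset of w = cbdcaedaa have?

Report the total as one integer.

#0=c has no predecessor
#1=b has no predecessor
#2=d depends on [1:b]
#3=c depends on [0:c]
#4=a depends on [1:b]
#5=e depends on [2:d, 4:a]
#6=d depends on [5:e]
#7=a depends on [5:e]
#8=a depends on [7:a]
sources: [0:c, 1:b]
N(rest) = Σ N(rest − s) over sources s of rest; N(one piece) = 1:
  size 1 → [3]=1  [6]=1  [8]=1
  size 2 → [0,3]=1  [3,6]=2  [3,8]=2  [6,8]=2  [7,8]=1
  size 3 → [0,3,6]=3  [0,3,8]=3  [3,6,8]=6  [3,7,8]=3  [6,7,8]=3
  size 4 → [0,3,6,8]=12  [0,3,7,8]=6  [3,6,7,8]=12  [5,6,7,8]=3
  size 5 → [0,3,6,7,8]=30  [2,5,6,7,8]=3  [3,5,6,7,8]=15  [4,5,6,7,8]=3
  size 6 → [0,3,5,6,7,8]=45  [2,3,5,6,7,8]=18  [2,4,5,6,7,8]=6  [3,4,5,6,7,8]=18
  size 7 → [0,2,3,5,6,7,8]=63  [0,3,4,5,6,7,8]=63  [1,2,4,5,6,7,8]=6  [2,3,4,5,6,7,8]=42
  first=0(c) contributes 48
  first=1(b) contributes 168
|[w]| = 216

216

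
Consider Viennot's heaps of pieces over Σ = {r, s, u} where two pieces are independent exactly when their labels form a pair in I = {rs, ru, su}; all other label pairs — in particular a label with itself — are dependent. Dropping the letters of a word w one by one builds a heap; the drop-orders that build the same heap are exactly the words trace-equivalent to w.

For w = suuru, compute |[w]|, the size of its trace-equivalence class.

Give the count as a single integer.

0(s) covers ∅
1(u) covers ∅
2(u) covers 1:u
3(r) covers ∅
4(u) covers 2:u
floor of heap: 0:s, 1:u, 3:r
completions by unplaced set U, small U first (add the entries for U minus each lowest piece of U):
  |U|=1: {0}:1  {3}:1  {4}:1
  |U|=2: {0,3}:2  {0,4}:2  {2,4}:1  {3,4}:2
  |U|=3: {0,2,4}:3  {0,3,4}:6  {1,2,4}:1  {2,3,4}:3
  start at 0(s): 4
  start at 1(u): 12
  start at 3(r): 4
sum over floor = 20

20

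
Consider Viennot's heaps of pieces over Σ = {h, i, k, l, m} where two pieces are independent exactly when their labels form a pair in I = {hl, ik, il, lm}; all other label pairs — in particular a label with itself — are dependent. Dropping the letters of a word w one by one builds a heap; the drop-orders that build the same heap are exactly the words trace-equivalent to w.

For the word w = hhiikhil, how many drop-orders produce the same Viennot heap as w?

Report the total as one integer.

piece 0:h — minimal
piece 1:h rests on {0:h}
piece 2:i rests on {1:h}
piece 3:i rests on {2:i}
piece 4:k rests on {1:h}
piece 5:h rests on {3:i, 4:k}
piece 6:i rests on {5:h}
piece 7:l rests on {4:k}
minimal pieces: {0:h}
ways to finish when only these pieces remain (= sum over removing one remaining piece with nothing left below it):
  1 left: {6}→1  {7}→1
  2 left: {5,6}→1  {6,7}→2
  3 left: {3,5,6}→1  {5,6,7}→3
  4 left: {2,3,5,6}→1  {3,5,6,7}→4  {4,5,6,7}→3
  5 left: {2,3,5,6,7}→5  {3,4,5,6,7}→7
  6 left: {2,3,4,5,6,7}→12
  placing 0:h first → 12 extensions

12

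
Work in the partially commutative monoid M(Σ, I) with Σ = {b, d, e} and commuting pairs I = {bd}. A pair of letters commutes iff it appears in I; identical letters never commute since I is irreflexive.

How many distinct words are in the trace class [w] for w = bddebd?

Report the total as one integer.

drop 0:b onto floor
drop 1:d onto floor
drop 2:d onto {1:d}
drop 3:e onto {0:b, 2:d}
drop 4:b onto {3:e}
drop 5:d onto {3:e}
ground layer = {0:b, 1:d}
drop-orders for the pieces not yet dropped (sum over which currently-grounded one goes next):
  1 to go: {4} 1  {5} 1
  2 to go: {4,5} 2
  3 to go: {3,4,5} 2
  4 to go: {0,3,4,5} 2  {2,3,4,5} 2
  if 0:b drops first: 2 orders
  if 1:d drops first: 4 orders
heap linearizations: 6

6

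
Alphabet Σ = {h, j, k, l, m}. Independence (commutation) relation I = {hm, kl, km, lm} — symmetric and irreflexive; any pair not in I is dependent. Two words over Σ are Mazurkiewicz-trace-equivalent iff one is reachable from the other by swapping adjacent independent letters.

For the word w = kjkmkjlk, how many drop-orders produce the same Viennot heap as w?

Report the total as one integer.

6

drop 0:k onto floor
drop 1:j onto {0:k}
drop 2:k onto {1:j}
drop 3:m onto {1:j}
drop 4:k onto {2:k}
drop 5:j onto {3:m, 4:k}
drop 6:l onto {5:j}
drop 7:k onto {5:j}
ground layer = {0:k}
drop-orders for the pieces not yet dropped (sum over which currently-grounded one goes next):
  1 to go: {6} 1  {7} 1
  2 to go: {6,7} 2
  3 to go: {5,6,7} 2
  4 to go: {3,5,6,7} 2  {4,5,6,7} 2
  5 to go: {2,4,5,6,7} 2  {3,4,5,6,7} 4
  6 to go: {2,3,4,5,6,7} 6
  if 0:k drops first: 6 orders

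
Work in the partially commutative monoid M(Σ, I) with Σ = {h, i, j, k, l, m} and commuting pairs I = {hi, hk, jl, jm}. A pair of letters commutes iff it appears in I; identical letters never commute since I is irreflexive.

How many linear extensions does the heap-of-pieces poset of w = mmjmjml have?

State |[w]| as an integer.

#0=m has no predecessor
#1=m depends on [0:m]
#2=j has no predecessor
#3=m depends on [1:m]
#4=j depends on [2:j]
#5=m depends on [3:m]
#6=l depends on [5:m]
sources: [0:m, 2:j]
N(rest) = Σ N(rest − s) over sources s of rest; N(one piece) = 1:
  size 1 → [4]=1  [6]=1
  size 2 → [2,4]=1  [4,6]=2  [5,6]=1
  size 3 → [2,4,6]=3  [3,5,6]=1  [4,5,6]=3
  size 4 → [1,3,5,6]=1  [2,4,5,6]=6  [3,4,5,6]=4
  size 5 → [0,1,3,5,6]=1  [1,3,4,5,6]=5  [2,3,4,5,6]=10
  first=0(m) contributes 15
  first=2(j) contributes 6
|[w]| = 21

21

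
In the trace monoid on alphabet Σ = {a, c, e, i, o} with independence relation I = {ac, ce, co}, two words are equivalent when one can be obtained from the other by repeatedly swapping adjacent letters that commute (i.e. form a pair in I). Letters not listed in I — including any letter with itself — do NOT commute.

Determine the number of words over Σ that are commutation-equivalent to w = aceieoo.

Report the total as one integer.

#0=a has no predecessor
#1=c has no predecessor
#2=e depends on [0:a]
#3=i depends on [1:c, 2:e]
#4=e depends on [3:i]
#5=o depends on [4:e]
#6=o depends on [5:o]
sources: [0:a, 1:c]
N(rest) = Σ N(rest − s) over sources s of rest; N(one piece) = 1:
  size 1 → [6]=1
  size 2 → [5,6]=1
  size 3 → [4,5,6]=1
  size 4 → [3,4,5,6]=1
  size 5 → [1,3,4,5,6]=1  [2,3,4,5,6]=1
  first=0(a) contributes 2
  first=1(c) contributes 1
|[w]| = 3

3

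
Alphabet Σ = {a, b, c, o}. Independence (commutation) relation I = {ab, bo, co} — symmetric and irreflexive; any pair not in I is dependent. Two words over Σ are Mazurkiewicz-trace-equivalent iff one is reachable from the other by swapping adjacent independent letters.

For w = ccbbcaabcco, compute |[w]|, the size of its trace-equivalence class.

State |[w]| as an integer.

10

drop 0:c onto floor
drop 1:c onto {0:c}
drop 2:b onto {1:c}
drop 3:b onto {2:b}
drop 4:c onto {3:b}
drop 5:a onto {4:c}
drop 6:a onto {5:a}
drop 7:b onto {4:c}
drop 8:c onto {6:a, 7:b}
drop 9:c onto {8:c}
drop 10:o onto {6:a}
ground layer = {0:c}
drop-orders for the pieces not yet dropped (sum over which currently-grounded one goes next):
  1 to go: {9} 1  {10} 1
  2 to go: {8,9} 1  {9,10} 2
  3 to go: {7,8,9} 1  {8,9,10} 3
  4 to go: {6,8,9,10} 3  {7,8,9,10} 4
  5 to go: {5,6,8,9,10} 3  {6,7,8,9,10} 7
  6 to go: {5,6,7,8,9,10} 10
  7 to go: {4,5,6,7,8,9,10} 10
  8 to go: {3,4,5,6,7,8,9,10} 10
  9 to go: {2,3,4,5,6,7,8,9,10} 10
  if 0:c drops first: 10 orders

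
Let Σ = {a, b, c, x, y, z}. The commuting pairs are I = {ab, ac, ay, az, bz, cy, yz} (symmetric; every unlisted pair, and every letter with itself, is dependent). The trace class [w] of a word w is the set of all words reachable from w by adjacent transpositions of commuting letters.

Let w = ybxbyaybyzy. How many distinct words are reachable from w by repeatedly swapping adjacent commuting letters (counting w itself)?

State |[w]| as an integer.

56

0(y) covers ∅
1(b) covers 0:y
2(x) covers 1:b
3(b) covers 2:x
4(y) covers 3:b
5(a) covers 2:x
6(y) covers 4:y
7(b) covers 6:y
8(y) covers 7:b
9(z) covers 2:x
10(y) covers 8:y
floor of heap: 0:y
completions by unplaced set U, small U first (add the entries for U minus each lowest piece of U):
  |U|=1: {5}:1  {9}:1  {10}:1
  |U|=2: {5,9}:2  {5,10}:2  {8,10}:1  {9,10}:2
  |U|=3: {5,8,10}:3  {5,9,10}:6  {7,8,10}:1  {8,9,10}:3
  |U|=4: {5,7,8,10}:4  {5,8,9,10}:12  {6,7,8,10}:1  {7,8,9,10}:4
  |U|=5: {4,6,7,8,10}:1  {5,6,7,8,10}:5  {5,7,8,9,10}:20  {6,7,8,9,10}:5
  |U|=6: {3,4,6,7,8,10}:1  {4,5,6,7,8,10}:6  {4,6,7,8,9,10}:6  {5,6,7,8,9,10}:30
  |U|=7: {3,4,5,6,7,8,10}:7  {3,4,6,7,8,9,10}:7  {4,5,6,7,8,9,10}:42
  |U|=8: {3,4,5,6,7,8,9,10}:56
  |U|=9: {2,3,4,5,6,7,8,9,10}:56
  start at 0(y): 56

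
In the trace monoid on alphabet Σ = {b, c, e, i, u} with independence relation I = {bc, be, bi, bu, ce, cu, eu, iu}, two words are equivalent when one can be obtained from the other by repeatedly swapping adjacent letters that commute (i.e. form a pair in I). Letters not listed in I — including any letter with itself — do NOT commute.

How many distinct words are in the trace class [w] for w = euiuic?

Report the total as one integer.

0(e) covers ∅
1(u) covers ∅
2(i) covers 0:e
3(u) covers 1:u
4(i) covers 2:i
5(c) covers 4:i
floor of heap: 0:e, 1:u
completions by unplaced set U, small U first (add the entries for U minus each lowest piece of U):
  |U|=1: {3}:1  {5}:1
  |U|=2: {1,3}:1  {3,5}:2  {4,5}:1
  |U|=3: {1,3,5}:3  {2,4,5}:1  {3,4,5}:3
  |U|=4: {0,2,4,5}:1  {1,3,4,5}:6  {2,3,4,5}:4
  start at 0(e): 10
  start at 1(u): 5
sum over floor = 15

15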